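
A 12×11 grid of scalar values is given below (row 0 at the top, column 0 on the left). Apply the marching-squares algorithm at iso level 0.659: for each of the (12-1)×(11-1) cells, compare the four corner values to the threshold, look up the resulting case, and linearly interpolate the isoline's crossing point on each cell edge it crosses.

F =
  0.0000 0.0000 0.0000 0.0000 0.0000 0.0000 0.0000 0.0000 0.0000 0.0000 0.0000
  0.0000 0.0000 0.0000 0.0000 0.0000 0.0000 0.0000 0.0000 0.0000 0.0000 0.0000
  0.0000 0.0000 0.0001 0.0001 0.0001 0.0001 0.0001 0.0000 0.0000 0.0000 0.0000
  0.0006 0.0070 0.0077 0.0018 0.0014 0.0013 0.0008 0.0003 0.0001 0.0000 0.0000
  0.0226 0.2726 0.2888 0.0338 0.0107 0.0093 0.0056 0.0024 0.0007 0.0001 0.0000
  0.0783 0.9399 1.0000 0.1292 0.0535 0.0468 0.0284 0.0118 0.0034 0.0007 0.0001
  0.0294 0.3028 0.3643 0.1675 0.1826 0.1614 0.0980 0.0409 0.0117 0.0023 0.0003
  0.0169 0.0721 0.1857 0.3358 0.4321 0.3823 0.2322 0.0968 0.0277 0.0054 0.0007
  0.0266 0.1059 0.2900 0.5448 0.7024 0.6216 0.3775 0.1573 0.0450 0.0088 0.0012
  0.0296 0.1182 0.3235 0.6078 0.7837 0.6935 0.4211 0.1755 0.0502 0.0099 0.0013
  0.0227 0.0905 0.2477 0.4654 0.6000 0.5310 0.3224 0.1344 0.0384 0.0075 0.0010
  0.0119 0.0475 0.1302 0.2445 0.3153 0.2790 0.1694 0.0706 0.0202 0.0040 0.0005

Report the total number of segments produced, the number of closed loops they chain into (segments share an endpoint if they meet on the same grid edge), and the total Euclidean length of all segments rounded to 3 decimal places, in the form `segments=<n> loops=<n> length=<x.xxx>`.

cell (4,0): code 0100 → (4.579,1.000)–(5.000,0.674)
cell (4,1): code 1100 → (4.521,2.000)–(4.579,1.000)
cell (4,2): code 1000 → (5.000,2.392)–(4.521,2.000)
cell (5,0): code 0010 → (5.000,0.674)–(5.441,1.000)
cell (5,1): code 0011 → (5.441,1.000)–(5.536,2.000)
cell (5,2): code 0001 → (5.536,2.000)–(5.000,2.392)
cell (7,3): code 0100 → (7.839,4.000)–(8.000,3.725)
cell (7,4): code 1000 → (8.000,4.537)–(7.839,4.000)
cell (8,3): code 0110 → (8.000,3.725)–(9.000,3.291)
cell (8,4): code 1101 → (8.520,5.000)–(8.000,4.537)
cell (8,5): code 1000 → (9.000,5.127)–(8.520,5.000)
cell (9,3): code 0010 → (9.000,3.291)–(9.679,4.000)
cell (9,4): code 0011 → (9.679,4.000)–(9.212,5.000)
cell (9,5): code 0001 → (9.212,5.000)–(9.000,5.127)
total: 14 segments, chained into 2 closed loop(s), length Σ = 9.864334

segments=14 loops=2 length=9.864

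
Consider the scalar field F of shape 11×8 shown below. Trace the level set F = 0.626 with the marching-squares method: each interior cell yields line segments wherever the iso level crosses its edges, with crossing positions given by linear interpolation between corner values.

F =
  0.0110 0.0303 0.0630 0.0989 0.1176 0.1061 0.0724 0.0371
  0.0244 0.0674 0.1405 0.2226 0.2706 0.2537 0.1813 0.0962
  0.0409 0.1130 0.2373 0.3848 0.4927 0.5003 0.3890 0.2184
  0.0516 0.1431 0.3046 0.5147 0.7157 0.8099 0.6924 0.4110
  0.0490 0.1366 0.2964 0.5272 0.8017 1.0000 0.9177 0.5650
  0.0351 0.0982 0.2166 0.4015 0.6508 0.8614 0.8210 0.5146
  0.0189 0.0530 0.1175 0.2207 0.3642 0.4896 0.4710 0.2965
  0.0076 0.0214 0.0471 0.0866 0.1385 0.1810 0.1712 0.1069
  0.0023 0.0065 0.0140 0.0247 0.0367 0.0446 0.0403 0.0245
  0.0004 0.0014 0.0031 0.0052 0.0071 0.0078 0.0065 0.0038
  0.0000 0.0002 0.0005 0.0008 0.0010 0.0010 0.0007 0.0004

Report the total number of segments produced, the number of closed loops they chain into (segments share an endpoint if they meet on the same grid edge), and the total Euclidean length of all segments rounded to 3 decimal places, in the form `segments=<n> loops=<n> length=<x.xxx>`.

cell (2,3): code 0100 → (2.598,4.000)–(3.000,3.554)
cell (2,4): code 1100 → (2.406,5.000)–(2.598,4.000)
cell (2,5): code 1100 → (2.781,6.000)–(2.406,5.000)
cell (2,6): code 1000 → (3.000,6.236)–(2.781,6.000)
cell (3,3): code 0110 → (3.000,3.554)–(4.000,3.360)
cell (3,6): code 1001 → (4.000,6.827)–(3.000,6.236)
cell (4,3): code 0110 → (4.000,3.360)–(5.000,3.901)
cell (4,6): code 1001 → (5.000,6.636)–(4.000,6.827)
cell (5,3): code 0010 → (5.000,3.901)–(5.087,4.000)
cell (5,4): code 0011 → (5.087,4.000)–(5.633,5.000)
cell (5,5): code 0011 → (5.633,5.000)–(5.557,6.000)
cell (5,6): code 0001 → (5.557,6.000)–(5.000,6.636)
total: 12 segments, chained into 1 closed loop(s), length Σ = 10.464112

segments=12 loops=1 length=10.464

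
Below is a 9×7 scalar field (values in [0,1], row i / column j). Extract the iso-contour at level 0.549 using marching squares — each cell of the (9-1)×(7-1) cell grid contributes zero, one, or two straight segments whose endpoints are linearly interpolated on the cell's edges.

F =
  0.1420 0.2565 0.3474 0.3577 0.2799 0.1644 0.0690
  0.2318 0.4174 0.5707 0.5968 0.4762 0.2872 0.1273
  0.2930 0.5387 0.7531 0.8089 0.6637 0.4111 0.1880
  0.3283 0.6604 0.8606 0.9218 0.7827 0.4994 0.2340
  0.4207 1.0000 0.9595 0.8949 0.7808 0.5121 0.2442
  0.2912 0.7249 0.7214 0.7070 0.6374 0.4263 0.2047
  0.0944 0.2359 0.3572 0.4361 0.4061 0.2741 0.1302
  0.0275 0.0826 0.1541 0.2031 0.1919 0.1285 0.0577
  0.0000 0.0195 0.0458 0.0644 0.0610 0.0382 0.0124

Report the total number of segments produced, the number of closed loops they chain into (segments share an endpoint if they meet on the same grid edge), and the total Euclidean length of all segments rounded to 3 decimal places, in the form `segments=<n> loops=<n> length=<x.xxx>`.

cell (0,1): code 0100 → (0.903,2.000)–(1.000,1.858)
cell (0,2): code 1100 → (0.800,3.000)–(0.903,2.000)
cell (0,3): code 1000 → (1.000,3.396)–(0.800,3.000)
cell (1,1): code 0110 → (1.000,1.858)–(2.000,1.048)
cell (1,3): code 1101 → (1.388,4.000)–(1.000,3.396)
cell (1,4): code 1000 → (2.000,4.454)–(1.388,4.000)
cell (2,0): code 0100 → (2.085,1.000)–(3.000,0.665)
cell (2,1): code 1110 → (2.000,1.048)–(2.085,1.000)
cell (2,4): code 1001 → (3.000,4.825)–(2.000,4.454)
cell (3,0): code 0110 → (3.000,0.665)–(4.000,0.221)
cell (3,4): code 1001 → (4.000,4.863)–(3.000,4.825)
cell (4,0): code 0110 → (4.000,0.221)–(5.000,0.594)
cell (4,4): code 1001 → (5.000,4.419)–(4.000,4.863)
cell (5,0): code 0010 → (5.000,0.594)–(5.360,1.000)
cell (5,1): code 0011 → (5.360,1.000)–(5.473,2.000)
cell (5,2): code 0011 → (5.473,2.000)–(5.583,3.000)
cell (5,3): code 0011 → (5.583,3.000)–(5.382,4.000)
cell (5,4): code 0001 → (5.382,4.000)–(5.000,4.419)
total: 18 segments, chained into 1 closed loop(s), length Σ = 14.923754

segments=18 loops=1 length=14.924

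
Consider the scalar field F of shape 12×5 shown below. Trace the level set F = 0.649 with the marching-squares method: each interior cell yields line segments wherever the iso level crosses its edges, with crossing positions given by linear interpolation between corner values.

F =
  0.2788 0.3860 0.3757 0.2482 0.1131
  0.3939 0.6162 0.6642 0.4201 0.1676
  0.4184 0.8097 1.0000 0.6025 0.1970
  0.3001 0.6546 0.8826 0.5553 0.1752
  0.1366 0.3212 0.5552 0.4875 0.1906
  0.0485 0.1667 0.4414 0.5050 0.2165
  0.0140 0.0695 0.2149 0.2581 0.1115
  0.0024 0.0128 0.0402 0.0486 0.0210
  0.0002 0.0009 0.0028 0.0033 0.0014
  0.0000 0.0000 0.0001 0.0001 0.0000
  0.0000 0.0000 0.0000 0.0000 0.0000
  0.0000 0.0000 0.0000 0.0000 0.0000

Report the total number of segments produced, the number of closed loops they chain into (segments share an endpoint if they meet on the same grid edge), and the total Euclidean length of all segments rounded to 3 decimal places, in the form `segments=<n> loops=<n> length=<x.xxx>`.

cell (0,1): code 0100 → (0.947,2.000)–(1.000,1.683)
cell (0,2): code 1000 → (1.000,2.062)–(0.947,2.000)
cell (1,0): code 0100 → (1.170,1.000)–(2.000,0.589)
cell (1,1): code 1110 → (1.000,1.683)–(1.170,1.000)
cell (1,2): code 1001 → (2.000,2.883)–(1.000,2.062)
cell (2,0): code 0110 → (2.000,0.589)–(3.000,0.984)
cell (2,2): code 1001 → (3.000,2.714)–(2.000,2.883)
cell (3,0): code 0010 → (3.000,0.984)–(3.017,1.000)
cell (3,1): code 0011 → (3.017,1.000)–(3.714,2.000)
cell (3,2): code 0001 → (3.714,2.000)–(3.000,2.714)
total: 10 segments, chained into 1 closed loop(s), length Σ = 7.667201

segments=10 loops=1 length=7.667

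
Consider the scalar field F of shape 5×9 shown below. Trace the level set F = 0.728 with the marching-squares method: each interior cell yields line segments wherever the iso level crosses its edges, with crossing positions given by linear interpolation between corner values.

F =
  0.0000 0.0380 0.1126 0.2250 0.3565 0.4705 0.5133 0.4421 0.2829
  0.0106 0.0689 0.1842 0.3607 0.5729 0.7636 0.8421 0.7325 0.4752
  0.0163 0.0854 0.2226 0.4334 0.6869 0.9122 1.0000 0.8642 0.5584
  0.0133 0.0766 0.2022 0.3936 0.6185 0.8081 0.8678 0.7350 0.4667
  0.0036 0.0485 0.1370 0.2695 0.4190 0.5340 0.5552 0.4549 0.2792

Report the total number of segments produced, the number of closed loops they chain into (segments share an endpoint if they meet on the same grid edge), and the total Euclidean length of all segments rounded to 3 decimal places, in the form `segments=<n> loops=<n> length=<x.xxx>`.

cell (0,4): code 0100 → (0.879,5.000)–(1.000,4.813)
cell (0,5): code 1100 → (0.653,6.000)–(0.879,5.000)
cell (0,6): code 1100 → (0.985,7.000)–(0.653,6.000)
cell (0,7): code 1000 → (1.000,7.017)–(0.985,7.000)
cell (1,4): code 0110 → (1.000,4.813)–(2.000,4.182)
cell (1,7): code 1001 → (2.000,7.445)–(1.000,7.017)
cell (2,4): code 0110 → (2.000,4.182)–(3.000,4.578)
cell (2,7): code 1001 → (3.000,7.026)–(2.000,7.445)
cell (3,4): code 0010 → (3.000,4.578)–(3.292,5.000)
cell (3,5): code 0011 → (3.292,5.000)–(3.447,6.000)
cell (3,6): code 0011 → (3.447,6.000)–(3.025,7.000)
cell (3,7): code 0001 → (3.025,7.000)–(3.000,7.026)
total: 12 segments, chained into 1 closed loop(s), length Σ = 9.401628

segments=12 loops=1 length=9.402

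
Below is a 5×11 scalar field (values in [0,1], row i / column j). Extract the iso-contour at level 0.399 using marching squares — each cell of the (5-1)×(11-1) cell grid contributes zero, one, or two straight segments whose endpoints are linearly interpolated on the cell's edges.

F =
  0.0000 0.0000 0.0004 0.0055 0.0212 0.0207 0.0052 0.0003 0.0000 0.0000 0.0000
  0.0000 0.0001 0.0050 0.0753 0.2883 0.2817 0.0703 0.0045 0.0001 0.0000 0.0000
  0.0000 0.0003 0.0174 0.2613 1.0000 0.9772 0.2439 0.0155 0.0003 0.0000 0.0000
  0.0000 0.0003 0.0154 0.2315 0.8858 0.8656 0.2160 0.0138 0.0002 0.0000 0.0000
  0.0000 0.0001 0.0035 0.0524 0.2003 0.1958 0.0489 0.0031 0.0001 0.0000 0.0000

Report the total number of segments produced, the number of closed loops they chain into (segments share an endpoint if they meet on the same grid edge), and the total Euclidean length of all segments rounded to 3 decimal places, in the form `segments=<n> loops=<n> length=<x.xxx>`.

segments=8 loops=1 length=8.353

cell (1,3): code 0100 → (1.156,4.000)–(2.000,3.186)
cell (1,4): code 1100 → (1.169,5.000)–(1.156,4.000)
cell (1,5): code 1000 → (2.000,5.788)–(1.169,5.000)
cell (2,3): code 0110 → (2.000,3.186)–(3.000,3.256)
cell (2,5): code 1001 → (3.000,5.718)–(2.000,5.788)
cell (3,3): code 0010 → (3.000,3.256)–(3.710,4.000)
cell (3,4): code 0011 → (3.710,4.000)–(3.697,5.000)
cell (3,5): code 0001 → (3.697,5.000)–(3.000,5.718)
total: 8 segments, chained into 1 closed loop(s), length Σ = 8.352598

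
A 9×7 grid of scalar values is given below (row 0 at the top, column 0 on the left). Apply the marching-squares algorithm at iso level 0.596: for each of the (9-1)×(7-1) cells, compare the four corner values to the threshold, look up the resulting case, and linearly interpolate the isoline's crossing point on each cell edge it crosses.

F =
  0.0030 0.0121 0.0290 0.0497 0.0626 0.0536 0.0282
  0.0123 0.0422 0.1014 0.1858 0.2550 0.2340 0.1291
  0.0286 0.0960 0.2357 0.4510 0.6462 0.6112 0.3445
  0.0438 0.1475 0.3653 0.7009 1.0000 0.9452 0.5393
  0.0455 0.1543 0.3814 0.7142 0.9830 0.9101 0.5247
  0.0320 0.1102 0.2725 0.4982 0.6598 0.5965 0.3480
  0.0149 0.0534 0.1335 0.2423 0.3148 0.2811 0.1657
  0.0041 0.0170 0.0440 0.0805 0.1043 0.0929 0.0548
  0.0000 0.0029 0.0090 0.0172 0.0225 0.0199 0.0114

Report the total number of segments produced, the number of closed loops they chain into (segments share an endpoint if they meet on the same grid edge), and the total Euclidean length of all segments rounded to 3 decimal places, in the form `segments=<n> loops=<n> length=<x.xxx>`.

cell (1,3): code 0100 → (1.872,4.000)–(2.000,3.743)
cell (1,4): code 1100 → (1.960,5.000)–(1.872,4.000)
cell (1,5): code 1000 → (2.000,5.057)–(1.960,5.000)
cell (2,2): code 0100 → (2.580,3.000)–(3.000,2.687)
cell (2,3): code 1110 → (2.000,3.743)–(2.580,3.000)
cell (2,5): code 1001 → (3.000,5.860)–(2.000,5.057)
cell (3,2): code 0110 → (3.000,2.687)–(4.000,2.645)
cell (3,5): code 1001 → (4.000,5.815)–(3.000,5.860)
cell (4,2): code 0010 → (4.000,2.645)–(4.547,3.000)
cell (4,3): code 0111 → (4.547,3.000)–(5.000,3.605)
cell (4,5): code 1001 → (5.000,5.002)–(4.000,5.815)
cell (5,3): code 0010 → (5.000,3.605)–(5.185,4.000)
cell (5,4): code 0011 → (5.185,4.000)–(5.002,5.000)
cell (5,5): code 0001 → (5.002,5.000)–(5.000,5.002)
total: 14 segments, chained into 1 closed loop(s), length Σ = 10.263830

segments=14 loops=1 length=10.264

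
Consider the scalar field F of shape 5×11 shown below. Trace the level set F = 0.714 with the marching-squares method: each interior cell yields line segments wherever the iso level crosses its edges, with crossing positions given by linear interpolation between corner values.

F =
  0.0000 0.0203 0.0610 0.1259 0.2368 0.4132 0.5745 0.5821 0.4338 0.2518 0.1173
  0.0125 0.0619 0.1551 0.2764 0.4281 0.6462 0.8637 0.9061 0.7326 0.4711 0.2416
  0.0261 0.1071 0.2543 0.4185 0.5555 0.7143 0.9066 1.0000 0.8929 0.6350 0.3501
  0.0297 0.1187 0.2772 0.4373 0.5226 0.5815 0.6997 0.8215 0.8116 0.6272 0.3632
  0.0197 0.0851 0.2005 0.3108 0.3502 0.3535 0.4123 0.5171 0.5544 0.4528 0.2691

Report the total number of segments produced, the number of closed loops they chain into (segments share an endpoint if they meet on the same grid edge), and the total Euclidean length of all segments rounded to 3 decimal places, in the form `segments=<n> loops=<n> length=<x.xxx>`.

cell (0,5): code 0100 → (0.482,6.000)–(1.000,5.312)
cell (0,6): code 1100 → (0.407,7.000)–(0.482,6.000)
cell (0,7): code 1100 → (0.938,8.000)–(0.407,7.000)
cell (0,8): code 1000 → (1.000,8.071)–(0.938,8.000)
cell (1,4): code 0100 → (1.996,5.000)–(2.000,4.998)
cell (1,5): code 1110 → (1.000,5.312)–(1.996,5.000)
cell (1,8): code 1001 → (2.000,8.694)–(1.000,8.071)
cell (2,4): code 0010 → (2.000,4.998)–(2.002,5.000)
cell (2,5): code 0011 → (2.002,5.000)–(2.931,6.000)
cell (2,6): code 0111 → (2.931,6.000)–(3.000,6.117)
cell (2,8): code 1001 → (3.000,8.529)–(2.000,8.694)
cell (3,6): code 0010 → (3.000,6.117)–(3.353,7.000)
cell (3,7): code 0011 → (3.353,7.000)–(3.379,8.000)
cell (3,8): code 0001 → (3.379,8.000)–(3.000,8.529)
total: 14 segments, chained into 1 closed loop(s), length Σ = 10.436143

segments=14 loops=1 length=10.436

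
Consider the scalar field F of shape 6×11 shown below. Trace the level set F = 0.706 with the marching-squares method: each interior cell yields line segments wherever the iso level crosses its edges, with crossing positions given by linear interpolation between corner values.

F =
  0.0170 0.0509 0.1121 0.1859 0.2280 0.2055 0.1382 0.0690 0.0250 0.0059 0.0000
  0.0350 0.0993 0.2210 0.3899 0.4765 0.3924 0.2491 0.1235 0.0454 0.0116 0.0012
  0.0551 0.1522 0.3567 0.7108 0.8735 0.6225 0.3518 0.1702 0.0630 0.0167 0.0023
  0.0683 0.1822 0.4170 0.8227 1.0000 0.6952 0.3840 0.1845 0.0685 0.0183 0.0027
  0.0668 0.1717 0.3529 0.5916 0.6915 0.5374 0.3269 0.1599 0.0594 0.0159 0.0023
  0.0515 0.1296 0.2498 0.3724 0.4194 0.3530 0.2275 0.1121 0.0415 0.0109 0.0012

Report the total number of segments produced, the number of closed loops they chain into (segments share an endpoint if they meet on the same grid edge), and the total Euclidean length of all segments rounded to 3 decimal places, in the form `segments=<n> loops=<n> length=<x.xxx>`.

segments=8 loops=1 length=7.002

cell (1,2): code 0100 → (1.985,3.000)–(2.000,2.986)
cell (1,3): code 1100 → (1.578,4.000)–(1.985,3.000)
cell (1,4): code 1000 → (2.000,4.667)–(1.578,4.000)
cell (2,2): code 0110 → (2.000,2.986)–(3.000,2.712)
cell (2,4): code 1001 → (3.000,4.965)–(2.000,4.667)
cell (3,2): code 0010 → (3.000,2.712)–(3.505,3.000)
cell (3,3): code 0011 → (3.505,3.000)–(3.953,4.000)
cell (3,4): code 0001 → (3.953,4.000)–(3.000,4.965)
total: 8 segments, chained into 1 closed loop(s), length Σ = 7.002347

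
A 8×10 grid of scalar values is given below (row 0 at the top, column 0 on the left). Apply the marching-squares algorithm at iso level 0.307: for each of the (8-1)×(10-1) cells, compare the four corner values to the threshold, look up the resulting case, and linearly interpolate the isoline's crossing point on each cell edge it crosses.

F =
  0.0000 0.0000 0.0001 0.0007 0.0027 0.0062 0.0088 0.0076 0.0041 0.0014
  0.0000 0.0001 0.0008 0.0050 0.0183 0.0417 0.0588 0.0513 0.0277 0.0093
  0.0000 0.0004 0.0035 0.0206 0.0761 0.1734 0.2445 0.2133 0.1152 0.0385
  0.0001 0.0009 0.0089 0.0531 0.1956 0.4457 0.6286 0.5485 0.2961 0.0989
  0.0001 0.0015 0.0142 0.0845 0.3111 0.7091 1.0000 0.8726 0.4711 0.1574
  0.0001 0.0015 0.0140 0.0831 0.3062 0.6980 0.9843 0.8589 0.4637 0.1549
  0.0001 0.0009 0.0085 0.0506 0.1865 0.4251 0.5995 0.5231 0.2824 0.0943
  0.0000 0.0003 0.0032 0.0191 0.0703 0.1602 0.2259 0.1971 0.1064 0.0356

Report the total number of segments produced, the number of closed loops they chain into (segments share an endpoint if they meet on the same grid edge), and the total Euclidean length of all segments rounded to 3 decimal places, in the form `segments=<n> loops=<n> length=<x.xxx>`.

cell (2,4): code 0100 → (2.491,5.000)–(3.000,4.445)
cell (2,5): code 1100 → (2.163,6.000)–(2.491,5.000)
cell (2,6): code 1100 → (2.280,7.000)–(2.163,6.000)
cell (2,7): code 1000 → (3.000,7.957)–(2.280,7.000)
cell (3,3): code 0100 → (3.965,4.000)–(4.000,3.982)
cell (3,4): code 1110 → (3.000,4.445)–(3.965,4.000)
cell (3,7): code 1101 → (3.062,8.000)–(3.000,7.957)
cell (3,8): code 1000 → (4.000,8.523)–(3.062,8.000)
cell (4,3): code 0010 → (4.000,3.982)–(4.837,4.000)
cell (4,4): code 0111 → (4.837,4.000)–(5.000,4.002)
cell (4,8): code 1001 → (5.000,8.507)–(4.000,8.523)
cell (5,4): code 0110 → (5.000,4.002)–(6.000,4.505)
cell (5,7): code 1011 → (6.000,7.898)–(5.864,8.000)
cell (5,8): code 0001 → (5.864,8.000)–(5.000,8.507)
cell (6,4): code 0010 → (6.000,4.505)–(6.446,5.000)
cell (6,5): code 0011 → (6.446,5.000)–(6.783,6.000)
cell (6,6): code 0011 → (6.783,6.000)–(6.663,7.000)
cell (6,7): code 0001 → (6.663,7.000)–(6.000,7.898)
total: 18 segments, chained into 1 closed loop(s), length Σ = 14.398167

segments=18 loops=1 length=14.398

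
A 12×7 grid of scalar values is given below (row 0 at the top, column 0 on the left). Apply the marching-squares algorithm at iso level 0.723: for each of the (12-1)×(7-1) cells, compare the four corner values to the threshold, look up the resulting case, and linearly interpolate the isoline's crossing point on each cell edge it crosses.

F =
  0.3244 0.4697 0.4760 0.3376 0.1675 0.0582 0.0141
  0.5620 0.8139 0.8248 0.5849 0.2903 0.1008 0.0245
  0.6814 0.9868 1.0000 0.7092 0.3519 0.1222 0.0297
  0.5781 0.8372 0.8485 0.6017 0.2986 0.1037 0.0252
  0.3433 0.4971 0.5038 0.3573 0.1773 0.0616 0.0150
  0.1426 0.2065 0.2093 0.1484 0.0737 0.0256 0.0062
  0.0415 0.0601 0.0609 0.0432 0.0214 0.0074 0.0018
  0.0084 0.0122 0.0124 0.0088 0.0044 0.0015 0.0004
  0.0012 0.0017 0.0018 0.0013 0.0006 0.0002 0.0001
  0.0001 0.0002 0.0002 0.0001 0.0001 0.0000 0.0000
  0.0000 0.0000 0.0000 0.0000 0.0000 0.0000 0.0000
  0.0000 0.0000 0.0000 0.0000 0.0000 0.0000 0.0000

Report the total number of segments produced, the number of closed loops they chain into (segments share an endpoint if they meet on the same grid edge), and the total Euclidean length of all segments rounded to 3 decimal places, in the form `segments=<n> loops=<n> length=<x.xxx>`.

segments=10 loops=1 length=8.573

cell (0,0): code 0100 → (0.736,1.000)–(1.000,0.639)
cell (0,1): code 1100 → (0.708,2.000)–(0.736,1.000)
cell (0,2): code 1000 → (1.000,2.424)–(0.708,2.000)
cell (1,0): code 0110 → (1.000,0.639)–(2.000,0.136)
cell (1,2): code 1001 → (2.000,2.953)–(1.000,2.424)
cell (2,0): code 0110 → (2.000,0.136)–(3.000,0.559)
cell (2,2): code 1001 → (3.000,2.509)–(2.000,2.953)
cell (3,0): code 0010 → (3.000,0.559)–(3.336,1.000)
cell (3,1): code 0011 → (3.336,1.000)–(3.364,2.000)
cell (3,2): code 0001 → (3.364,2.000)–(3.000,2.509)
total: 10 segments, chained into 1 closed loop(s), length Σ = 8.572703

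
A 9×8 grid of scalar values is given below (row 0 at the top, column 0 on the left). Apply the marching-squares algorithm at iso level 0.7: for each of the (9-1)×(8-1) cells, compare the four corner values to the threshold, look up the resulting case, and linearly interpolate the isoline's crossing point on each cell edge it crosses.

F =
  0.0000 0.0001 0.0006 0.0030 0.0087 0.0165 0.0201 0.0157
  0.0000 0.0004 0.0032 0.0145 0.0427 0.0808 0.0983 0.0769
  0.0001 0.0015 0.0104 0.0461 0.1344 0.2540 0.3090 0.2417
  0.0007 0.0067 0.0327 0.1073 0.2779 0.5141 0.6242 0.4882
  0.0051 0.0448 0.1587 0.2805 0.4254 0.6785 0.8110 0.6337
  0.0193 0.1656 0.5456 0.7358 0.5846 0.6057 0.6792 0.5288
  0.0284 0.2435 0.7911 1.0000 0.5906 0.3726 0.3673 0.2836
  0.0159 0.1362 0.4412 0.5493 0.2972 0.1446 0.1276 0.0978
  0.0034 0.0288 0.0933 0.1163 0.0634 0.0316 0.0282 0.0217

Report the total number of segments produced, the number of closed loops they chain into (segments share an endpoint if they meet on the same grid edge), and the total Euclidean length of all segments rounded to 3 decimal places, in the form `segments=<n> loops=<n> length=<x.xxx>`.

segments=12 loops=2 length=9.509

cell (3,5): code 0100 → (3.406,6.000)–(4.000,5.162)
cell (3,6): code 1000 → (4.000,6.626)–(3.406,6.000)
cell (4,2): code 0100 → (4.921,3.000)–(5.000,2.812)
cell (4,3): code 1000 → (5.000,3.237)–(4.921,3.000)
cell (4,5): code 0010 → (4.000,5.162)–(4.842,6.000)
cell (4,6): code 0001 → (4.842,6.000)–(4.000,6.626)
cell (5,1): code 0100 → (5.629,2.000)–(6.000,1.834)
cell (5,2): code 1110 → (5.000,2.812)–(5.629,2.000)
cell (5,3): code 1001 → (6.000,3.733)–(5.000,3.237)
cell (6,1): code 0010 → (6.000,1.834)–(6.260,2.000)
cell (6,2): code 0011 → (6.260,2.000)–(6.666,3.000)
cell (6,3): code 0001 → (6.666,3.000)–(6.000,3.733)
total: 12 segments, chained into 2 closed loop(s), length Σ = 9.508752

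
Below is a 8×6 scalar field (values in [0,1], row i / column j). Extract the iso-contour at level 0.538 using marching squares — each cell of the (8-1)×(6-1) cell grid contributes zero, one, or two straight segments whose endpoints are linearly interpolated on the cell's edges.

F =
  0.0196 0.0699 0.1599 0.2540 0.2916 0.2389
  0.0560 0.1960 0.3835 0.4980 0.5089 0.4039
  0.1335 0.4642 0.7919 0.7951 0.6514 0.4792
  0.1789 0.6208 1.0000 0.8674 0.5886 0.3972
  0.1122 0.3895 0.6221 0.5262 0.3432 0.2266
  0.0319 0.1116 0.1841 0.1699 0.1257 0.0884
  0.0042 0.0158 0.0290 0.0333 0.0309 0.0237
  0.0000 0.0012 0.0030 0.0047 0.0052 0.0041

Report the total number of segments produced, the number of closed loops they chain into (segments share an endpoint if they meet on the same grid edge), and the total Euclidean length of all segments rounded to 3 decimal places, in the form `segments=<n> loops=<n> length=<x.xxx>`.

cell (1,1): code 0100 → (1.378,2.000)–(2.000,1.225)
cell (1,2): code 1100 → (1.135,3.000)–(1.378,2.000)
cell (1,3): code 1100 → (1.204,4.000)–(1.135,3.000)
cell (1,4): code 1000 → (2.000,4.659)–(1.204,4.000)
cell (2,0): code 0100 → (2.471,1.000)–(3.000,0.813)
cell (2,1): code 1110 → (2.000,1.225)–(2.471,1.000)
cell (2,4): code 1001 → (3.000,4.264)–(2.000,4.659)
cell (3,0): code 0010 → (3.000,0.813)–(3.358,1.000)
cell (3,1): code 0111 → (3.358,1.000)–(4.000,1.638)
cell (3,2): code 1011 → (4.000,2.877)–(3.965,3.000)
cell (3,3): code 0011 → (3.965,3.000)–(3.206,4.000)
cell (3,4): code 0001 → (3.206,4.000)–(3.000,4.264)
cell (4,1): code 0010 → (4.000,1.638)–(4.192,2.000)
cell (4,2): code 0001 → (4.192,2.000)–(4.000,2.877)
total: 14 segments, chained into 1 closed loop(s), length Σ = 10.551366

segments=14 loops=1 length=10.551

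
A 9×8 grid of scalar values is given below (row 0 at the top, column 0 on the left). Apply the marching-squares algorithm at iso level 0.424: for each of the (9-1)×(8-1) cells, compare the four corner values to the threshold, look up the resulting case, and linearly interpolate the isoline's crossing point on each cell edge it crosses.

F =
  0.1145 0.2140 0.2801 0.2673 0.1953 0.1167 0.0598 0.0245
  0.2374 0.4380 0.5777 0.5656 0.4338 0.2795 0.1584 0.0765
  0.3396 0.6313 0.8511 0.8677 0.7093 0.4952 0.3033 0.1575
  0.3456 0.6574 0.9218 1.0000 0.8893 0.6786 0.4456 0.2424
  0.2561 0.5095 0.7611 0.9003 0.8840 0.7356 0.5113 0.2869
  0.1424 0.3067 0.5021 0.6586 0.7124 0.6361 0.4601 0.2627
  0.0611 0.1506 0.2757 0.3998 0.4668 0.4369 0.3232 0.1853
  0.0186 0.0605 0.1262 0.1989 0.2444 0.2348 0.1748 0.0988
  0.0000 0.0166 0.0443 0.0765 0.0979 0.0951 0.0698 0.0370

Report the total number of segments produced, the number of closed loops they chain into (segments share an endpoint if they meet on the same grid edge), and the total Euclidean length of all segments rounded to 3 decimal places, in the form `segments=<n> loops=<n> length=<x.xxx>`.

cell (0,0): code 0100 → (0.938,1.000)–(1.000,0.930)
cell (0,1): code 1100 → (0.484,2.000)–(0.938,1.000)
cell (0,2): code 1100 → (0.525,3.000)–(0.484,2.000)
cell (0,3): code 1100 → (0.959,4.000)–(0.525,3.000)
cell (0,4): code 1000 → (1.000,4.064)–(0.959,4.000)
cell (1,0): code 0110 → (1.000,0.930)–(2.000,0.289)
cell (1,4): code 1101 → (1.670,5.000)–(1.000,4.064)
cell (1,5): code 1000 → (2.000,5.371)–(1.670,5.000)
cell (2,0): code 0110 → (2.000,0.289)–(3.000,0.251)
cell (2,5): code 1101 → (2.848,6.000)–(2.000,5.371)
cell (2,6): code 1000 → (3.000,6.106)–(2.848,6.000)
cell (3,0): code 0110 → (3.000,0.251)–(4.000,0.663)
cell (3,6): code 1001 → (4.000,6.389)–(3.000,6.106)
cell (4,0): code 0010 → (4.000,0.663)–(4.422,1.000)
cell (4,1): code 0111 → (4.422,1.000)–(5.000,1.600)
cell (4,6): code 1001 → (5.000,6.183)–(4.000,6.389)
cell (5,1): code 0010 → (5.000,1.600)–(5.345,2.000)
cell (5,2): code 0011 → (5.345,2.000)–(5.906,3.000)
cell (5,3): code 0111 → (5.906,3.000)–(6.000,3.361)
cell (5,5): code 1011 → (6.000,5.113)–(5.264,6.000)
cell (5,6): code 0001 → (5.264,6.000)–(5.000,6.183)
cell (6,3): code 0010 → (6.000,3.361)–(6.192,4.000)
cell (6,4): code 0011 → (6.192,4.000)–(6.064,5.000)
cell (6,5): code 0001 → (6.064,5.000)–(6.000,5.113)
total: 24 segments, chained into 1 closed loop(s), length Σ = 18.278075

segments=24 loops=1 length=18.278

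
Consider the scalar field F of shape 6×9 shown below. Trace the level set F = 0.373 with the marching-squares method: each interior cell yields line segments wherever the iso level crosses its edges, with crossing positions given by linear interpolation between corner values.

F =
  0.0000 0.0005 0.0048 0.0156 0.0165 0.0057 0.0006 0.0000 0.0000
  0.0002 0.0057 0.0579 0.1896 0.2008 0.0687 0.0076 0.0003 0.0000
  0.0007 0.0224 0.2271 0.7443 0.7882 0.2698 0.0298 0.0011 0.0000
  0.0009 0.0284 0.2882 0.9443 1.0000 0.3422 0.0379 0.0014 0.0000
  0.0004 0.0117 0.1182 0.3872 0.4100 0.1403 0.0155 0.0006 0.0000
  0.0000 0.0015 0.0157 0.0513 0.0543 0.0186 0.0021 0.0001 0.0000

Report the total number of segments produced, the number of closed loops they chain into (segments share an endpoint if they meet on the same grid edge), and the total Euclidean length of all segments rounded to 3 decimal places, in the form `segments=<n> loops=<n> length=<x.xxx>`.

segments=10 loops=1 length=8.898

cell (1,2): code 0100 → (1.331,3.000)–(2.000,2.282)
cell (1,3): code 1100 → (1.293,4.000)–(1.331,3.000)
cell (1,4): code 1000 → (2.000,4.801)–(1.293,4.000)
cell (2,2): code 0110 → (2.000,2.282)–(3.000,2.129)
cell (2,4): code 1001 → (3.000,4.953)–(2.000,4.801)
cell (3,2): code 0110 → (3.000,2.129)–(4.000,2.947)
cell (3,4): code 1001 → (4.000,4.137)–(3.000,4.953)
cell (4,2): code 0010 → (4.000,2.947)–(4.042,3.000)
cell (4,3): code 0011 → (4.042,3.000)–(4.104,4.000)
cell (4,4): code 0001 → (4.104,4.000)–(4.000,4.137)
total: 10 segments, chained into 1 closed loop(s), length Σ = 8.897914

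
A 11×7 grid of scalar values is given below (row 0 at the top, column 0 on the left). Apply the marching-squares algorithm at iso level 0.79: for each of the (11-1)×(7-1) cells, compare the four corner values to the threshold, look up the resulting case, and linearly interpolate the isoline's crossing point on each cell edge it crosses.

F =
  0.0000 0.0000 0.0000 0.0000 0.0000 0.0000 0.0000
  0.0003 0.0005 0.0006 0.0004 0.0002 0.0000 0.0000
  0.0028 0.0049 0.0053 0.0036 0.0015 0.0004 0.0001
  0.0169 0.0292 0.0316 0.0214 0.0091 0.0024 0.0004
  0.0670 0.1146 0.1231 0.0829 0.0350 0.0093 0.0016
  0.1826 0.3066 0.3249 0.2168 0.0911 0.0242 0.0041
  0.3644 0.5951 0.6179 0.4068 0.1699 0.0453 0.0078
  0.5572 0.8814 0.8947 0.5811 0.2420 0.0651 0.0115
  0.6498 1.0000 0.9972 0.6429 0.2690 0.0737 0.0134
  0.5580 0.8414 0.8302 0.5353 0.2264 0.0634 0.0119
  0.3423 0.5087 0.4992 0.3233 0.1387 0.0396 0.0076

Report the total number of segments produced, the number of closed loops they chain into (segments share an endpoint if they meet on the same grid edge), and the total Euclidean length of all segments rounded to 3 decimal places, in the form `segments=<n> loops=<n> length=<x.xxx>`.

segments=10 loops=1 length=7.614

cell (6,0): code 0100 → (6.681,1.000)–(7.000,0.718)
cell (6,1): code 1100 → (6.622,2.000)–(6.681,1.000)
cell (6,2): code 1000 → (7.000,2.334)–(6.622,2.000)
cell (7,0): code 0110 → (7.000,0.718)–(8.000,0.400)
cell (7,2): code 1001 → (8.000,2.585)–(7.000,2.334)
cell (8,0): code 0110 → (8.000,0.400)–(9.000,0.819)
cell (8,2): code 1001 → (9.000,2.136)–(8.000,2.585)
cell (9,0): code 0010 → (9.000,0.819)–(9.154,1.000)
cell (9,1): code 0011 → (9.154,1.000)–(9.121,2.000)
cell (9,2): code 0001 → (9.121,2.000)–(9.000,2.136)
total: 10 segments, chained into 1 closed loop(s), length Σ = 7.613735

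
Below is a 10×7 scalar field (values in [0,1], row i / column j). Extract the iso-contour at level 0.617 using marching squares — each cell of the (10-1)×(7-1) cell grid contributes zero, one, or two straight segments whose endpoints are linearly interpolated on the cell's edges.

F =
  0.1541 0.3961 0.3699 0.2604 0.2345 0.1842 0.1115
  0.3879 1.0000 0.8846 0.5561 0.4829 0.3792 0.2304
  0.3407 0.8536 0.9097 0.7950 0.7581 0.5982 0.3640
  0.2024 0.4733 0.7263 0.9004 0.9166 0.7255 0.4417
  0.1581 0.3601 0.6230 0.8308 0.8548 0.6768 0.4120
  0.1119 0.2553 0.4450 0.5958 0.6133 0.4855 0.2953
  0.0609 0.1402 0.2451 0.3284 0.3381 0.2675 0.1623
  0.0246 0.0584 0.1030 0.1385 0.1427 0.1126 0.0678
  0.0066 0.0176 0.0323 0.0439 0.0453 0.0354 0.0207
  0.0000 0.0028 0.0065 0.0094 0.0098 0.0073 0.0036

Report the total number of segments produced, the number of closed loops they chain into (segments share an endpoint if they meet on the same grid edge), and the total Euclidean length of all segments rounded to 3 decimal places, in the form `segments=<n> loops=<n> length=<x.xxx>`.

cell (0,0): code 0100 → (0.366,1.000)–(1.000,0.374)
cell (0,1): code 1100 → (0.480,2.000)–(0.366,1.000)
cell (0,2): code 1000 → (1.000,2.815)–(0.480,2.000)
cell (1,0): code 0110 → (1.000,0.374)–(2.000,0.539)
cell (1,2): code 1101 → (1.255,3.000)–(1.000,2.815)
cell (1,3): code 1100 → (1.487,4.000)–(1.255,3.000)
cell (1,4): code 1000 → (2.000,4.882)–(1.487,4.000)
cell (2,0): code 0010 → (2.000,0.539)–(2.622,1.000)
cell (2,1): code 0111 → (2.622,1.000)–(3.000,1.568)
cell (2,4): code 1101 → (2.148,5.000)–(2.000,4.882)
cell (2,5): code 1000 → (3.000,5.382)–(2.148,5.000)
cell (3,1): code 0110 → (3.000,1.568)–(4.000,1.977)
cell (3,5): code 1001 → (4.000,5.226)–(3.000,5.382)
cell (4,1): code 0010 → (4.000,1.977)–(4.034,2.000)
cell (4,2): code 0011 → (4.034,2.000)–(4.910,3.000)
cell (4,3): code 0011 → (4.910,3.000)–(4.985,4.000)
cell (4,4): code 0011 → (4.985,4.000)–(4.313,5.000)
cell (4,5): code 0001 → (4.313,5.000)–(4.000,5.226)
total: 18 segments, chained into 1 closed loop(s), length Σ = 14.875391

segments=18 loops=1 length=14.875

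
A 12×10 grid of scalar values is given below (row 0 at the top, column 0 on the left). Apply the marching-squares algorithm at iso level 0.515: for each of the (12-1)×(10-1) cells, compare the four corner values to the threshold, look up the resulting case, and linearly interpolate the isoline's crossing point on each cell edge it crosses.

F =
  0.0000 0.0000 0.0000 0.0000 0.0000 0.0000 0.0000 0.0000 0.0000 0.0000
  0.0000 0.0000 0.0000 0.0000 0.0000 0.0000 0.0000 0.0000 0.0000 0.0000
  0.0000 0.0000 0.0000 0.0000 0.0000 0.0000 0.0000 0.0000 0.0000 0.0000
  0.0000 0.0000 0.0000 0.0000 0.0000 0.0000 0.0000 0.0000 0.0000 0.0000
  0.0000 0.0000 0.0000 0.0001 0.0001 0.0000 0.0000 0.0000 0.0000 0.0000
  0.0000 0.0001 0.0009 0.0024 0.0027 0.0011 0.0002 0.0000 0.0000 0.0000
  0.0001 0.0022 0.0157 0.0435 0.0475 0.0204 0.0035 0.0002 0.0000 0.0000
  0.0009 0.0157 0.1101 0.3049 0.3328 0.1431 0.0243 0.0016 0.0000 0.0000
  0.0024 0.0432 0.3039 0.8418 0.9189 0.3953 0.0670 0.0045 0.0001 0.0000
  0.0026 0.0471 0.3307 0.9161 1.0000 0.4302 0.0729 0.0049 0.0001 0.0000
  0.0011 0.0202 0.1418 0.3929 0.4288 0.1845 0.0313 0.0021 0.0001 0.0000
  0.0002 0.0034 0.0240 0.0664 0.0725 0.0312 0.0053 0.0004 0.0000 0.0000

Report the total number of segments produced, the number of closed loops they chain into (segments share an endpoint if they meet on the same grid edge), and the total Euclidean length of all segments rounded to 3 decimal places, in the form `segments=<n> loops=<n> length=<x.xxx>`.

segments=8 loops=1 length=8.138

cell (7,2): code 0100 → (7.391,3.000)–(8.000,2.392)
cell (7,3): code 1100 → (7.311,4.000)–(7.391,3.000)
cell (7,4): code 1000 → (8.000,4.771)–(7.311,4.000)
cell (8,2): code 0110 → (8.000,2.392)–(9.000,2.315)
cell (8,4): code 1001 → (9.000,4.851)–(8.000,4.771)
cell (9,2): code 0010 → (9.000,2.315)–(9.767,3.000)
cell (9,3): code 0011 → (9.767,3.000)–(9.849,4.000)
cell (9,4): code 0001 → (9.849,4.000)–(9.000,4.851)
total: 8 segments, chained into 1 closed loop(s), length Σ = 8.137659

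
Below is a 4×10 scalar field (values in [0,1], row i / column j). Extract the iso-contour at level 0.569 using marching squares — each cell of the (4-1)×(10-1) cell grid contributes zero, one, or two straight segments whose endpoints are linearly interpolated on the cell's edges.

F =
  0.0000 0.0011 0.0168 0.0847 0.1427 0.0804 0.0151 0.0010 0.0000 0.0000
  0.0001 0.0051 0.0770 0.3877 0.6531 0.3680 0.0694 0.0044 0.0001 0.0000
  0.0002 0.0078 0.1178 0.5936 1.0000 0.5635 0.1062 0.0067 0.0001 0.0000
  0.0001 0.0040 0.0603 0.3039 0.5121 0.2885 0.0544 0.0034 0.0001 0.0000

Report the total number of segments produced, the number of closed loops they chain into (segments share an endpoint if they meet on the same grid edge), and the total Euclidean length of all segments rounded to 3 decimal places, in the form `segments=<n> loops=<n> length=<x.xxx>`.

cell (0,3): code 0100 → (0.835,4.000)–(1.000,3.683)
cell (0,4): code 1000 → (1.000,4.295)–(0.835,4.000)
cell (1,2): code 0100 → (1.881,3.000)–(2.000,2.948)
cell (1,3): code 1110 → (1.000,3.683)–(1.881,3.000)
cell (1,4): code 1001 → (2.000,4.987)–(1.000,4.295)
cell (2,2): code 0010 → (2.000,2.948)–(2.085,3.000)
cell (2,3): code 0011 → (2.085,3.000)–(2.883,4.000)
cell (2,4): code 0001 → (2.883,4.000)–(2.000,4.987)
total: 8 segments, chained into 1 closed loop(s), length Σ = 5.859953

segments=8 loops=1 length=5.860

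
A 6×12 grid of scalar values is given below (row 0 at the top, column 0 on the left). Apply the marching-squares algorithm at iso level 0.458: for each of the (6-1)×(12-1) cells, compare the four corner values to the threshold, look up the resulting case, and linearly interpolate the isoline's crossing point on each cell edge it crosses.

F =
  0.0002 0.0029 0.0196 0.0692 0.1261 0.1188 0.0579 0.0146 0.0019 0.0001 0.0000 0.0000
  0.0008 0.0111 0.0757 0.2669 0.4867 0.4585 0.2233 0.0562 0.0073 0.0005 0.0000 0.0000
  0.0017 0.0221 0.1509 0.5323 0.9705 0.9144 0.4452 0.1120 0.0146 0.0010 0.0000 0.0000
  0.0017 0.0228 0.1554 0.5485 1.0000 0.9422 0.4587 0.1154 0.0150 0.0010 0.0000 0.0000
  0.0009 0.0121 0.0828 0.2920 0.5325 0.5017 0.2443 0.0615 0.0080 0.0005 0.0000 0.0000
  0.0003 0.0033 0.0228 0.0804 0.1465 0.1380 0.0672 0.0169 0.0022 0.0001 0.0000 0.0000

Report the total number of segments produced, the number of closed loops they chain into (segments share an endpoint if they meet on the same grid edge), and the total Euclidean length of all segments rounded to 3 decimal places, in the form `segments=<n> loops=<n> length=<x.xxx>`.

cell (0,3): code 0100 → (0.920,4.000)–(1.000,3.869)
cell (0,4): code 1100 → (0.999,5.000)–(0.920,4.000)
cell (0,5): code 1000 → (1.000,5.002)–(0.999,5.000)
cell (1,2): code 0100 → (1.720,3.000)–(2.000,2.805)
cell (1,3): code 1110 → (1.000,3.869)–(1.720,3.000)
cell (1,5): code 1001 → (2.000,5.973)–(1.000,5.002)
cell (2,2): code 0110 → (2.000,2.805)–(3.000,2.770)
cell (2,5): code 1101 → (2.948,6.000)–(2.000,5.973)
cell (2,6): code 1000 → (3.000,6.002)–(2.948,6.000)
cell (3,2): code 0010 → (3.000,2.770)–(3.353,3.000)
cell (3,3): code 0111 → (3.353,3.000)–(4.000,3.690)
cell (3,5): code 1011 → (4.000,5.170)–(3.003,6.000)
cell (3,6): code 0001 → (3.003,6.000)–(3.000,6.002)
cell (4,3): code 0010 → (4.000,3.690)–(4.193,4.000)
cell (4,4): code 0011 → (4.193,4.000)–(4.120,5.000)
cell (4,5): code 0001 → (4.120,5.000)–(4.000,5.170)
total: 16 segments, chained into 1 closed loop(s), length Σ = 10.267278

segments=16 loops=1 length=10.267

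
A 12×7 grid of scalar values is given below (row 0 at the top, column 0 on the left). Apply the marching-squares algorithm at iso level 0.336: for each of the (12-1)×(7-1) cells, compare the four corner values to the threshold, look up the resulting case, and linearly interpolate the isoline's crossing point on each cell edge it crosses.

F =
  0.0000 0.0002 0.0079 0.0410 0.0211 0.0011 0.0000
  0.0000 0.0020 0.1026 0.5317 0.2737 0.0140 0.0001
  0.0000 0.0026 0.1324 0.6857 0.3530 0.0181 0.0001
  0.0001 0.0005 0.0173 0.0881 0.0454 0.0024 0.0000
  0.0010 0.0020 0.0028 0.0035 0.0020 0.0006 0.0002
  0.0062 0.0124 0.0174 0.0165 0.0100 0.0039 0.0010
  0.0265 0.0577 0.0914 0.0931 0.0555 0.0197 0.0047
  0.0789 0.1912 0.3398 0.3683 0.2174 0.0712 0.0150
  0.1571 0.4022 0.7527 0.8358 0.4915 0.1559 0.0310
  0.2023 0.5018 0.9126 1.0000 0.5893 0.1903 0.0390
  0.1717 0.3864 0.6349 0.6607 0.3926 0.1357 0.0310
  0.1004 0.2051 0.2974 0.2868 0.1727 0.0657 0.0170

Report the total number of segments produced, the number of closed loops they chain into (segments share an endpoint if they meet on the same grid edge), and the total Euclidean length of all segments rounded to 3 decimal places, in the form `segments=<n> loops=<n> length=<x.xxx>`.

cell (0,2): code 0100 → (0.601,3.000)–(1.000,2.544)
cell (0,3): code 1000 → (1.000,3.759)–(0.601,3.000)
cell (1,2): code 0110 → (1.000,2.544)–(2.000,2.368)
cell (1,3): code 1101 → (1.786,4.000)–(1.000,3.759)
cell (1,4): code 1000 → (2.000,4.051)–(1.786,4.000)
cell (2,2): code 0010 → (2.000,2.368)–(2.585,3.000)
cell (2,3): code 0011 → (2.585,3.000)–(2.055,4.000)
cell (2,4): code 0001 → (2.055,4.000)–(2.000,4.051)
cell (6,1): code 0100 → (6.985,2.000)–(7.000,1.974)
cell (6,2): code 1100 → (6.883,3.000)–(6.985,2.000)
cell (6,3): code 1000 → (7.000,3.214)–(6.883,3.000)
cell (7,0): code 0100 → (7.686,1.000)–(8.000,0.730)
cell (7,1): code 1110 → (7.000,1.974)–(7.686,1.000)
cell (7,3): code 1101 → (7.433,4.000)–(7.000,3.214)
cell (7,4): code 1000 → (8.000,4.463)–(7.433,4.000)
cell (8,0): code 0110 → (8.000,0.730)–(9.000,0.446)
cell (8,4): code 1001 → (9.000,4.635)–(8.000,4.463)
cell (9,0): code 0110 → (9.000,0.446)–(10.000,0.765)
cell (9,4): code 1001 → (10.000,4.220)–(9.000,4.635)
cell (10,0): code 0010 → (10.000,0.765)–(10.278,1.000)
cell (10,1): code 0011 → (10.278,1.000)–(10.886,2.000)
cell (10,2): code 0011 → (10.886,2.000)–(10.868,3.000)
cell (10,3): code 0011 → (10.868,3.000)–(10.257,4.000)
cell (10,4): code 0001 → (10.257,4.000)–(10.000,4.220)
total: 24 segments, chained into 2 closed loop(s), length Σ = 18.334044

segments=24 loops=2 length=18.334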